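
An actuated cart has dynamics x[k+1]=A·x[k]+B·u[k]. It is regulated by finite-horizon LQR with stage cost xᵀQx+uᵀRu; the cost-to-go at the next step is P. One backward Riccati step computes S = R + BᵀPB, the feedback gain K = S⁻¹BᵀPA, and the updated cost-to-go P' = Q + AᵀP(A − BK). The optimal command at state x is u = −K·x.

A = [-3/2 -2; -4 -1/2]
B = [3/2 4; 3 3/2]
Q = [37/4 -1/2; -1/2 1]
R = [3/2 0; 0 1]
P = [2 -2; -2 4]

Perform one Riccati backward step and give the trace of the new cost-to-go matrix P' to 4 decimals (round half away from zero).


BᵀP = [-3.0000 9.0000; 5.0000 -2.0000]
S = R + BᵀPB = [3/2 0; 0 1] + [22.5000 1.5000; 1.5000 17.0000] = [24.0000 1.5000; 1.5000 18.0000]
BᵀPA = [-31.5000 1.5000; 0.5000 -9.0000]
K = S⁻¹·BᵀPA = [-1.3211 0.0942; 0.1379 -0.5079]
A−BK = [-0.0698 -0.1099; -0.2435 -0.0209]
AᵀP(A−BK) = [2.8159 -0.2775; -0.2775 0.2880]
P' = Q + AᵀP(A−BK) = [12.0659 -0.7775; -0.7775 1.2880]
tr(P') = 13.3538

13.3538


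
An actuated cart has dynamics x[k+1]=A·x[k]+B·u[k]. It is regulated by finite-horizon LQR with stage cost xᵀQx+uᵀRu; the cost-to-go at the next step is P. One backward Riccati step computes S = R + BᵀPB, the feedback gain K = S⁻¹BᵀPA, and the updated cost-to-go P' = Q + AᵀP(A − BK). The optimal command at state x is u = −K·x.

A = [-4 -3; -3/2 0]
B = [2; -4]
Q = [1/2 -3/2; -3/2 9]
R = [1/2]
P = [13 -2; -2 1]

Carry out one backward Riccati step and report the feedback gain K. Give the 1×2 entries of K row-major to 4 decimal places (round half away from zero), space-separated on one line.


-1.2338 -1.0149

BᵀP = [34.0000 -8.0000]
S = R + BᵀPB = [1/2] + [100.0000] = [100.5000]
BᵀPA = [-124.0000 -102.0000]
K = S⁻¹·BᵀPA = [-1.2338 -1.0149]
A−BK = [-1.5323 -0.9701; -6.4353 -4.0597]
AᵀP(A−BK) = [33.2550 21.1493; 21.1493 13.4776]
P' = Q + AᵀP(A−BK) = [33.7550 19.6493; 19.6493 22.4776]
tr(P') = 56.2326


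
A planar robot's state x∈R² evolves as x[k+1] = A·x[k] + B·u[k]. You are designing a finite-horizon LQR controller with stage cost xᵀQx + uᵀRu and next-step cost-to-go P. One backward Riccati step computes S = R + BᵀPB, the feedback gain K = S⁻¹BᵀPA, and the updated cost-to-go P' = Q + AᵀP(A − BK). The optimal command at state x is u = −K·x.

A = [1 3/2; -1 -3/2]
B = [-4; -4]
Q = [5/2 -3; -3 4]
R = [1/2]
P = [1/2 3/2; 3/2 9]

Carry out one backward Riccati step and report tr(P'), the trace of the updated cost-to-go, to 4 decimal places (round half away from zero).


8.8868

BᵀP = [-8.0000 -42.0000]
S = R + BᵀPB = [1/2] + [200.0000] = [200.5000]
BᵀPA = [34.0000 51.0000]
K = S⁻¹·BᵀPA = [0.1696 0.2544]
A−BK = [1.6783 2.5175; -0.3217 -0.4825]
AᵀP(A−BK) = [0.7344 1.1016; 1.1016 1.6524]
P' = Q + AᵀP(A−BK) = [3.2344 -1.8984; -1.8984 5.6524]
tr(P') = 8.8868


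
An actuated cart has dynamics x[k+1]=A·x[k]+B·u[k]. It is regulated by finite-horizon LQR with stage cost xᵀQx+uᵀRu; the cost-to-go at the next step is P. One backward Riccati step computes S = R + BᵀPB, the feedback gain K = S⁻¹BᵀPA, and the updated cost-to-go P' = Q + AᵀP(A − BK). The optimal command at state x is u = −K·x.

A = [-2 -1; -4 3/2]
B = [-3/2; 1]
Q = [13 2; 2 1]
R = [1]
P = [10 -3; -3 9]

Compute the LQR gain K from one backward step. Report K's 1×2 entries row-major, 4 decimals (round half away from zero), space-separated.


BᵀP = [-18.0000 13.5000]
S = R + BᵀPB = [1] + [40.5000] = [41.5000]
BᵀPA = [-18.0000 38.2500]
K = S⁻¹·BᵀPA = [-0.4337 0.9217]
A−BK = [-2.6506 0.3825; -3.5663 0.5783]
AᵀP(A−BK) = [128.1928 -20.4096; -20.4096 3.9955]
P' = Q + AᵀP(A−BK) = [141.1928 -18.4096; -18.4096 4.9955]
tr(P') = 146.1883

-0.4337 0.9217


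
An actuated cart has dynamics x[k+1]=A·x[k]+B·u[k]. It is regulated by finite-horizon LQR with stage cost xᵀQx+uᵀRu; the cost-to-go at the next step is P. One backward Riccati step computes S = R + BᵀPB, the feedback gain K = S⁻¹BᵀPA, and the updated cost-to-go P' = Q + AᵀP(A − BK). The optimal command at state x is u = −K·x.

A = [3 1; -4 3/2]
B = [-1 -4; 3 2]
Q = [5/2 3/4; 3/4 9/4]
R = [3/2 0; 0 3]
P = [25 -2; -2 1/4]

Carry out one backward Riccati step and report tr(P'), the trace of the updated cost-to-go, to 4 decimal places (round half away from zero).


6.9506

BᵀP = [-31.0000 2.7500; -104.0000 8.5000]
S = R + BᵀPB = [3/2 0; 0 3] + [39.2500 129.5000; 129.5000 433.0000] = [40.7500 129.5000; 129.5000 436.0000]
BᵀPA = [-104.0000 -26.8750; -346.0000 -91.2500]
K = S⁻¹·BᵀPA = [-0.5388 0.0997; -0.6336 -0.2389]
A−BK = [-0.0730 0.1441; -1.1166 1.6787]
AᵀP(A−BK) = [1.7585 0.2088; 0.2088 0.4422]
P' = Q + AᵀP(A−BK) = [4.2585 0.9588; 0.9588 2.6922]
tr(P') = 6.9506


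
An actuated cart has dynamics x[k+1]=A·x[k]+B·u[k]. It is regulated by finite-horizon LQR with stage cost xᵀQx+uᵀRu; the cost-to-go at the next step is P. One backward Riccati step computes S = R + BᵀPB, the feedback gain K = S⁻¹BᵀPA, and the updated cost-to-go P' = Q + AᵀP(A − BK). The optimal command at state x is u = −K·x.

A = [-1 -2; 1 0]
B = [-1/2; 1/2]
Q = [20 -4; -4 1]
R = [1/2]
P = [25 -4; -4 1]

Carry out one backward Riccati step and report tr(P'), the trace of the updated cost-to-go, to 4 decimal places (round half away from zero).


BᵀP = [-14.5000 2.5000]
S = R + BᵀPB = [1/2] + [8.5000] = [9.0000]
BᵀPA = [17.0000 29.0000]
K = S⁻¹·BᵀPA = [1.8889 3.2222]
A−BK = [-0.0556 -0.3889; 0.0556 -1.6111]
AᵀP(A−BK) = [1.8889 3.2222; 3.2222 6.5556]
P' = Q + AᵀP(A−BK) = [21.8889 -0.7778; -0.7778 7.5556]
tr(P') = 29.4444

29.4444


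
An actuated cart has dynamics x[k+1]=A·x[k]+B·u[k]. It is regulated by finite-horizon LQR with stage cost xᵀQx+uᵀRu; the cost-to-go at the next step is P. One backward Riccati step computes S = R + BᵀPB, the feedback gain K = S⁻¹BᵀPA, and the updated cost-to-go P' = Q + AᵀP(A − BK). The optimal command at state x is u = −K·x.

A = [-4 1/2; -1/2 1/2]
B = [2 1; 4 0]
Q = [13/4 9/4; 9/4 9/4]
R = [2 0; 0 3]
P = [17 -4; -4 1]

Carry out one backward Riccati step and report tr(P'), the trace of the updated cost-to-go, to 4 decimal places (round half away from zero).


24.7371

BᵀP = [18.0000 -4.0000; 17.0000 -4.0000]
S = R + BᵀPB = [2 0; 0 3] + [20.0000 18.0000; 18.0000 17.0000] = [22.0000 18.0000; 18.0000 20.0000]
BᵀPA = [-70.0000 7.0000; -66.0000 6.5000]
K = S⁻¹·BᵀPA = [-1.8276 0.1983; -1.6552 0.1466]
A−BK = [1.3103 -0.0431; 6.8103 -0.2931]
AᵀP(A−BK) = [19.0776 -1.6983; -1.6983 0.1595]
P' = Q + AᵀP(A−BK) = [22.3276 0.5517; 0.5517 2.4095]
tr(P') = 24.7371


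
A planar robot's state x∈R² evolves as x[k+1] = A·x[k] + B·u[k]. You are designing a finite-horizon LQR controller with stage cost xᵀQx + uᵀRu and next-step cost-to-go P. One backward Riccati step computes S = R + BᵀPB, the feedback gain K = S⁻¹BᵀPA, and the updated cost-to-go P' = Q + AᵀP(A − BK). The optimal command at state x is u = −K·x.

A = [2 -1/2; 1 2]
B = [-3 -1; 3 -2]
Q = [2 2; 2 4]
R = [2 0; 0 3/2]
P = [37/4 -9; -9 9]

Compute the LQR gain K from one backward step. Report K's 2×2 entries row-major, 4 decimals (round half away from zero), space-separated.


BᵀP = [-54.7500 54.0000; 8.7500 -9.0000]
S = R + BᵀPB = [2 0; 0 3/2] + [326.2500 -53.2500; -53.2500 9.2500] = [328.2500 -53.2500; -53.2500 10.7500]
BᵀPA = [-55.5000 135.3750; 8.5000 -22.3750]
K = S⁻¹·BᵀPA = [-0.2078 0.3806; -0.2384 -0.1960]
A−BK = [1.1383 0.4458; 1.1464 0.4661]
AᵀP(A−BK) = [0.4961 0.0403; 0.0403 0.4008]
P' = Q + AᵀP(A−BK) = [2.4961 2.0403; 2.0403 4.4008]
tr(P') = 6.8969

-0.2078 0.3806 -0.2384 -0.1960


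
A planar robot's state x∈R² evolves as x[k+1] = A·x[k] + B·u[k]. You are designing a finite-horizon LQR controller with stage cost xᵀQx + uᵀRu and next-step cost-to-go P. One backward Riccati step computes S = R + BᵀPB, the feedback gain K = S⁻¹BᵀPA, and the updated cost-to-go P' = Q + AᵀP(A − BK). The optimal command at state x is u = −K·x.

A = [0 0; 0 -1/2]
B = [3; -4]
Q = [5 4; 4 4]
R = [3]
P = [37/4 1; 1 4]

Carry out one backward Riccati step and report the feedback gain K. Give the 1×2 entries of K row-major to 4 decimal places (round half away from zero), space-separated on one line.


BᵀP = [23.7500 -13.0000]
S = R + BᵀPB = [3] + [123.2500] = [126.2500]
BᵀPA = [0.0000 6.5000]
K = S⁻¹·BᵀPA = [0.0000 0.0515]
A−BK = [0.0000 -0.1545; 0.0000 -0.2941]
AᵀP(A−BK) = [0.0000 0.0000; 0.0000 0.6653]
P' = Q + AᵀP(A−BK) = [5.0000 4.0000; 4.0000 4.6653]
tr(P') = 9.6653

0.0000 0.0515


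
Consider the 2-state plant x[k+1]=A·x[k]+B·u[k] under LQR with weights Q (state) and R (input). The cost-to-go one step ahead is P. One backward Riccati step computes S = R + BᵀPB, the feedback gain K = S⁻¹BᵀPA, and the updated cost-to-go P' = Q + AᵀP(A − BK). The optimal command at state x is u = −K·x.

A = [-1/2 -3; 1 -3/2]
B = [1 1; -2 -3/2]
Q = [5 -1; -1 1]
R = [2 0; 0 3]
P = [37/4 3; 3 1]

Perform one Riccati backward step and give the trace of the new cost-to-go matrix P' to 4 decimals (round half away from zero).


55.7616

BᵀP = [3.2500 1.0000; 4.7500 1.5000]
S = R + BᵀPB = [2 0; 0 3] + [1.2500 1.7500; 1.7500 2.5000] = [3.2500 1.7500; 1.7500 5.5000]
BᵀPA = [-0.6250 -11.2500; -0.8750 -16.5000]
K = S⁻¹·BᵀPA = [-0.1287 -2.2278; -0.1181 -2.2911]
A−BK = [-0.2532 1.5190; 0.5654 -9.3924]
AᵀP(A−BK) = [0.1287 2.2278; 2.2278 49.6329]
P' = Q + AᵀP(A−BK) = [5.1287 1.2278; 1.2278 50.6329]
tr(P') = 55.7616


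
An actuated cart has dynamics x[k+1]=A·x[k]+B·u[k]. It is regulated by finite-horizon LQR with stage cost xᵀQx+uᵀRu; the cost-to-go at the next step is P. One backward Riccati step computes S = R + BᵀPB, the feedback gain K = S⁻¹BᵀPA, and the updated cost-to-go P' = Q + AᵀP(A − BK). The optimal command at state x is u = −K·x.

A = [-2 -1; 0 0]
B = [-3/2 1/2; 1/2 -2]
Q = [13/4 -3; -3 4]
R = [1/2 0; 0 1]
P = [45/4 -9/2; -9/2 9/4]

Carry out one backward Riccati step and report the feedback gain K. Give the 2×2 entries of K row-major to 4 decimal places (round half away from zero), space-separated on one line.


1.1481 0.5741 -0.0086 -0.0043

BᵀP = [-19.1250 7.8750; 14.6250 -6.7500]
S = R + BᵀPB = [1/2 0; 0 1] + [32.6250 -25.3125; -25.3125 20.8125] = [33.1250 -25.3125; -25.3125 21.8125]
BᵀPA = [38.2500 19.1250; -29.2500 -14.6250]
K = S⁻¹·BᵀPA = [1.1481 0.5741; -0.0086 -0.0043]
A−BK = [-0.2735 -0.1367; -0.5913 -0.2956]
AᵀP(A−BK) = [0.8319 0.4159; 0.4159 0.2080]
P' = Q + AᵀP(A−BK) = [4.0819 -2.5841; -2.5841 4.2080]
tr(P') = 8.2899


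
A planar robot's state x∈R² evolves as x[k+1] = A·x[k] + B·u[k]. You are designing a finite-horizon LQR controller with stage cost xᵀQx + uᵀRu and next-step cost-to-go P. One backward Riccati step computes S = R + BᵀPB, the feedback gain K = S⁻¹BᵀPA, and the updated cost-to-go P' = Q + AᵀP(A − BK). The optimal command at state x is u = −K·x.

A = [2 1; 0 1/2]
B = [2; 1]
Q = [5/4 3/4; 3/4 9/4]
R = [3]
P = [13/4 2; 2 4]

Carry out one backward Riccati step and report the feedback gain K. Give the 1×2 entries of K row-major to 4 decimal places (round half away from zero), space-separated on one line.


BᵀP = [8.5000 8.0000]
S = R + BᵀPB = [3] + [25.0000] = [28.0000]
BᵀPA = [17.0000 12.5000]
K = S⁻¹·BᵀPA = [0.6071 0.4464]
A−BK = [0.7857 0.1071; -0.6071 0.0536]
AᵀP(A−BK) = [2.6786 0.9107; 0.9107 0.6696]
P' = Q + AᵀP(A−BK) = [3.9286 1.6607; 1.6607 2.9196]
tr(P') = 6.8482

0.6071 0.4464


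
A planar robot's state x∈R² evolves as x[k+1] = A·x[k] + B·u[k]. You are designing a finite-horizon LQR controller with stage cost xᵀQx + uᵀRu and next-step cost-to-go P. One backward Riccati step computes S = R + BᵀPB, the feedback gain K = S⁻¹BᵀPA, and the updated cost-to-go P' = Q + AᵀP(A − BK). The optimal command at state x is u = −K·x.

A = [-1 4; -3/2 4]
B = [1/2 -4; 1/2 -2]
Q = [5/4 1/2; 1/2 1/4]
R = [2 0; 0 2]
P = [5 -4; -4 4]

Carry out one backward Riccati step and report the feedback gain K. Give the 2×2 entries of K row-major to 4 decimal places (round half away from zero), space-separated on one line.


-0.2345 0.4966 -0.0138 -0.4414

BᵀP = [0.5000 0.0000; -12.0000 8.0000]
S = R + BᵀPB = [2 0; 0 2] + [0.2500 -2.0000; -2.0000 32.0000] = [2.2500 -2.0000; -2.0000 34.0000]
BᵀPA = [-0.5000 2.0000; 0.0000 -16.0000]
K = S⁻¹·BᵀPA = [-0.2345 0.4966; -0.0138 -0.4414]
A−BK = [-0.9379 1.9862; -1.4103 2.8690]
AᵀP(A−BK) = [1.8828 -3.7517; -3.7517 7.9448]
P' = Q + AᵀP(A−BK) = [3.1328 -3.2517; -3.2517 8.1948]
tr(P') = 11.3276


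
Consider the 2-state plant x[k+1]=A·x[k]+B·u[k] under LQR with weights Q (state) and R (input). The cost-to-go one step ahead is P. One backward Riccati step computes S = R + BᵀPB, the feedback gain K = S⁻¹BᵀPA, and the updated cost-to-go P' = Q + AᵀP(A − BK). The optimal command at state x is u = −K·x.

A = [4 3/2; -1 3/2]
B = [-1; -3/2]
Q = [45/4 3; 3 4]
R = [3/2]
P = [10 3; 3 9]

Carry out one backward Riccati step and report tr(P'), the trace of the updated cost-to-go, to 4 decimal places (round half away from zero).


BᵀP = [-14.5000 -16.5000]
S = R + BᵀPB = [3/2] + [39.2500] = [40.7500]
BᵀPA = [-41.5000 -46.5000]
K = S⁻¹·BᵀPA = [-1.0184 -1.1411]
A−BK = [2.9816 0.3589; -2.5276 -0.2117]
AᵀP(A−BK) = [102.7362 12.6442; 12.6442 3.1887]
P' = Q + AᵀP(A−BK) = [113.9862 15.6442; 15.6442 7.1887]
tr(P') = 121.1748

121.1748


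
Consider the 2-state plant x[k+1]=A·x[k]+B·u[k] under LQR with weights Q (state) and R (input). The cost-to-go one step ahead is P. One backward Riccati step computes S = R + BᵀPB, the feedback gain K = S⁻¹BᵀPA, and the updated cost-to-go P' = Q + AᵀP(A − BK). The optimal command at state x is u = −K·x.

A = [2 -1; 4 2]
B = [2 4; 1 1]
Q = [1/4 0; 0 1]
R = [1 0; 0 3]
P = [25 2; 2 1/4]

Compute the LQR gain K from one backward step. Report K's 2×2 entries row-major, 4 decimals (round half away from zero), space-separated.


BᵀP = [52.0000 4.2500; 102.0000 8.2500]
S = R + BᵀPB = [1 0; 0 3] + [108.2500 212.2500; 212.2500 416.2500] = [109.2500 212.2500; 212.2500 419.2500]
BᵀPA = [121.0000 -43.5000; 237.0000 -85.5000]
K = S⁻¹·BᵀPA = [0.5657 -0.1195; 0.2789 -0.1434]
A−BK = [-0.2470 -0.1873; 3.1554 2.2629]
AᵀP(A−BK) = [1.4502 0.4542; 0.4542 0.5378]
P' = Q + AᵀP(A−BK) = [1.7002 0.4542; 0.4542 1.5378]
tr(P') = 3.2380

0.5657 -0.1195 0.2789 -0.1434


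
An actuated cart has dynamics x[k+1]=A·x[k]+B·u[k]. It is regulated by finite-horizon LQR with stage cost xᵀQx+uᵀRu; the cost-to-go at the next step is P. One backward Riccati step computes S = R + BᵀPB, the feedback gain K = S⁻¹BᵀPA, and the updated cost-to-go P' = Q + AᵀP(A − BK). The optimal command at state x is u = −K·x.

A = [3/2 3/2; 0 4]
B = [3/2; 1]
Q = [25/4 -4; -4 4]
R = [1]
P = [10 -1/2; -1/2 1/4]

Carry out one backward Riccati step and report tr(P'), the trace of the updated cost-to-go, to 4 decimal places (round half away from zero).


BᵀP = [14.5000 -0.5000]
S = R + BᵀPB = [1] + [21.2500] = [22.2500]
BᵀPA = [21.7500 19.7500]
K = S⁻¹·BᵀPA = [0.9775 0.8876]
A−BK = [0.0337 0.1685; -0.9775 3.1124]
AᵀP(A−BK) = [1.2388 0.1938; 0.1938 2.9691]
P' = Q + AᵀP(A−BK) = [7.4888 -3.8062; -3.8062 6.9691]
tr(P') = 14.4579

14.4579


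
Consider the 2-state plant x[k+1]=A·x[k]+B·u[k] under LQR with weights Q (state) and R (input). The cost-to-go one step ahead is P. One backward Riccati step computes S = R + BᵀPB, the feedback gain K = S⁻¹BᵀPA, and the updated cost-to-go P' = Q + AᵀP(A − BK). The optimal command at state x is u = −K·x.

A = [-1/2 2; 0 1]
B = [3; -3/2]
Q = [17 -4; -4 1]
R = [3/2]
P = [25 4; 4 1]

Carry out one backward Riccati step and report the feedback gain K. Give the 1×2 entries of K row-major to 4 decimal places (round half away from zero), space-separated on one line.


BᵀP = [69.0000 10.5000]
S = R + BᵀPB = [3/2] + [191.2500] = [192.7500]
BᵀPA = [-34.5000 148.5000]
K = S⁻¹·BᵀPA = [-0.1790 0.7704]
A−BK = [0.0370 -0.3113; -0.2685 2.1556]
AᵀP(A−BK) = [0.0749 -0.4202; -0.4202 2.5914]
P' = Q + AᵀP(A−BK) = [17.0749 -4.4202; -4.4202 3.5914]
tr(P') = 20.6663

-0.1790 0.7704


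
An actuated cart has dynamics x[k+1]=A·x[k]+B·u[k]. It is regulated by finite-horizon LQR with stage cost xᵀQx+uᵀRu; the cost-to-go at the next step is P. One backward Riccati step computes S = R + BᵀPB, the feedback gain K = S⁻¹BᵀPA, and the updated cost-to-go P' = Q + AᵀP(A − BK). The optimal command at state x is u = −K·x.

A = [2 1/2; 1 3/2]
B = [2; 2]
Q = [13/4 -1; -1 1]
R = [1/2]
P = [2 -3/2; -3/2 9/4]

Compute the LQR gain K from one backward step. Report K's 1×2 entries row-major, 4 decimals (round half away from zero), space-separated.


BᵀP = [1.0000 1.5000]
S = R + BᵀPB = [1/2] + [5.0000] = [5.5000]
BᵀPA = [3.5000 2.7500]
K = S⁻¹·BᵀPA = [0.6364 0.5000]
A−BK = [0.7273 -0.5000; -0.2727 0.5000]
AᵀP(A−BK) = [2.0227 -1.6250; -1.6250 1.9375]
P' = Q + AᵀP(A−BK) = [5.2727 -2.6250; -2.6250 2.9375]
tr(P') = 8.2102

0.6364 0.5000


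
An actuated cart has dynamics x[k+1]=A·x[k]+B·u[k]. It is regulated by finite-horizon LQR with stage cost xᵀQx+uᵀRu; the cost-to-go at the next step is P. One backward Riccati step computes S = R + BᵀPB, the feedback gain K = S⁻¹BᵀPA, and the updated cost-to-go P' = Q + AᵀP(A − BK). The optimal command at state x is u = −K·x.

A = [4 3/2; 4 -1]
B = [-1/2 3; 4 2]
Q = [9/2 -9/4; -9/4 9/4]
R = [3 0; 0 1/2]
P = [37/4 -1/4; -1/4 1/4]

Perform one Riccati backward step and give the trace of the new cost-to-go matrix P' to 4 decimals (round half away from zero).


8.3366

BᵀP = [-5.6250 1.1250; 27.2500 -0.2500]
S = R + BᵀPB = [3 0; 0 1/2] + [7.3125 -14.6250; -14.6250 81.2500] = [10.3125 -14.6250; -14.6250 81.7500]
BᵀPA = [-18.0000 -9.5625; 108.0000 41.1250]
K = S⁻¹·BᵀPA = [0.1717 -0.2865; 1.3518 0.4518]
A−BK = [0.0304 0.0013; 0.6097 -0.7574]
AᵀP(A−BK) = [1.0943 0.0483; 0.0483 0.4923]
P' = Q + AᵀP(A−BK) = [5.5943 -2.2017; -2.2017 2.7423]
tr(P') = 8.3366


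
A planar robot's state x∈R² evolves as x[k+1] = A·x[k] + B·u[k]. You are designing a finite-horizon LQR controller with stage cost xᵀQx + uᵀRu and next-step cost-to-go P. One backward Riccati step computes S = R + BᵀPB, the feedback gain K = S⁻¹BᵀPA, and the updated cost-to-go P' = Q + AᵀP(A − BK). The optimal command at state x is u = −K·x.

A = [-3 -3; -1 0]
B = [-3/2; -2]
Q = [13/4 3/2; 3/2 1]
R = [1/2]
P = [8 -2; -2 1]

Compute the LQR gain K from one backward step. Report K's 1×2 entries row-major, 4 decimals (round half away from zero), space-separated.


2.1905 2.2857

BᵀP = [-8.0000 1.0000]
S = R + BᵀPB = [1/2] + [10.0000] = [10.5000]
BᵀPA = [23.0000 24.0000]
K = S⁻¹·BᵀPA = [2.1905 2.2857]
A−BK = [0.2857 0.4286; 3.3810 4.5714]
AᵀP(A−BK) = [10.6190 13.4286; 13.4286 17.1429]
P' = Q + AᵀP(A−BK) = [13.8690 14.9286; 14.9286 18.1429]
tr(P') = 32.0119


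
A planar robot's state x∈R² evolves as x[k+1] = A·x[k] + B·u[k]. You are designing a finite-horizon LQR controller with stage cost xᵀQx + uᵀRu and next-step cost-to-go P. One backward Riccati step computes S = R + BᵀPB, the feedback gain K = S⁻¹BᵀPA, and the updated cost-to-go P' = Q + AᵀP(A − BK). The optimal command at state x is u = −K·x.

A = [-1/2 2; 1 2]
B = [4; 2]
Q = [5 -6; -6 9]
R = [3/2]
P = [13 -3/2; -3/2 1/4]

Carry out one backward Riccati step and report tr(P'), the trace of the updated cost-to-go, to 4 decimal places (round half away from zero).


BᵀP = [49.0000 -5.5000]
S = R + BᵀPB = [3/2] + [185.0000] = [186.5000]
BᵀPA = [-30.0000 87.0000]
K = S⁻¹·BᵀPA = [-0.1609 0.4665]
A−BK = [0.1434 0.1340; 1.3217 1.0670]
AᵀP(A−BK) = [0.1743 -0.0054; -0.0054 0.4155]
P' = Q + AᵀP(A−BK) = [5.1743 -6.0054; -6.0054 9.4155]
tr(P') = 14.5898

14.5898


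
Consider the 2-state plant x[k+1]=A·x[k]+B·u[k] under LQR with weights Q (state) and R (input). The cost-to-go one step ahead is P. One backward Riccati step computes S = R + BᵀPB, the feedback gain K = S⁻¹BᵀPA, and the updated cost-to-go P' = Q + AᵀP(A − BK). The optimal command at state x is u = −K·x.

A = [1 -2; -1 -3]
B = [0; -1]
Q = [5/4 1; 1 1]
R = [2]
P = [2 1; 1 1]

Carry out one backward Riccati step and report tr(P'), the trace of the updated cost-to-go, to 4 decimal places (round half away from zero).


23.9167

BᵀP = [-1.0000 -1.0000]
S = R + BᵀPB = [2] + [1.0000] = [3.0000]
BᵀPA = [0.0000 5.0000]
K = S⁻¹·BᵀPA = [0.0000 1.6667]
A−BK = [1.0000 -2.0000; -1.0000 -1.3333]
AᵀP(A−BK) = [1.0000 -2.0000; -2.0000 20.6667]
P' = Q + AᵀP(A−BK) = [2.2500 -1.0000; -1.0000 21.6667]
tr(P') = 23.9167


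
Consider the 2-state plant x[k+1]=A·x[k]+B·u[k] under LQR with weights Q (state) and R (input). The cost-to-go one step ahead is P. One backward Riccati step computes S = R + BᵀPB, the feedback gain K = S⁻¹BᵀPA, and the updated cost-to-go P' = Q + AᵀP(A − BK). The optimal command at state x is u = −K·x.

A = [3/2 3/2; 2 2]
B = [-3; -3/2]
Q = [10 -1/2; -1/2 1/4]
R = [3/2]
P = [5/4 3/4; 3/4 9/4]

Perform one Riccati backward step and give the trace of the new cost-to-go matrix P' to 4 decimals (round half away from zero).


14.8187

BᵀP = [-4.8750 -5.6250]
S = R + BᵀPB = [3/2] + [23.0625] = [24.5625]
BᵀPA = [-18.5625 -18.5625]
K = S⁻¹·BᵀPA = [-0.7557 -0.7557]
A−BK = [-0.7672 -0.7672; 0.8664 0.8664]
AᵀP(A−BK) = [2.2844 2.2844; 2.2844 2.2844]
P' = Q + AᵀP(A−BK) = [12.2844 1.7844; 1.7844 2.5344]
tr(P') = 14.8187


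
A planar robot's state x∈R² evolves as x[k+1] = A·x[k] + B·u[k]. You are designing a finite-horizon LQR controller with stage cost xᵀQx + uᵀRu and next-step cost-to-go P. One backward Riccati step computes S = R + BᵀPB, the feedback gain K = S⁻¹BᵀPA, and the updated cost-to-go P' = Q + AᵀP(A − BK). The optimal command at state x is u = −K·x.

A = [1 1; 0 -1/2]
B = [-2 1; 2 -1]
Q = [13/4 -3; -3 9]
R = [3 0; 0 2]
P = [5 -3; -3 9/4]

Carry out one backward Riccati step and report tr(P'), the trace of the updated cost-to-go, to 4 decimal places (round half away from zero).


12.9901

BᵀP = [-16.0000 10.5000; 8.0000 -5.2500]
S = R + BᵀPB = [3 0; 0 2] + [53.0000 -26.5000; -26.5000 13.2500] = [56.0000 -26.5000; -26.5000 15.2500]
BᵀPA = [-16.0000 -21.2500; 8.0000 10.6250]
K = S⁻¹·BᵀPA = [-0.2109 -0.2801; 0.1582 0.2100]
A−BK = [0.4201 0.2298; 0.5799 0.2702]
AᵀP(A−BK) = [0.3608 0.3386; 0.3386 0.3793]
P' = Q + AᵀP(A−BK) = [3.6108 -2.6614; -2.6614 9.3793]
tr(P') = 12.9901


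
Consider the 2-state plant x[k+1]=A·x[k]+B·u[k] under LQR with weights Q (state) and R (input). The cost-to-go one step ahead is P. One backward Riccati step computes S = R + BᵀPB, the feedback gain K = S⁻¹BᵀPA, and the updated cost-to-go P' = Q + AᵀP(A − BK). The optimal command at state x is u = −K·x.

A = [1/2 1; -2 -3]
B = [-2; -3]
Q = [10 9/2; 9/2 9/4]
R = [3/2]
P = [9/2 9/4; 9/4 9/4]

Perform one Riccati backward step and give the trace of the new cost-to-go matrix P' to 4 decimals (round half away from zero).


BᵀP = [-15.7500 -11.2500]
S = R + BᵀPB = [3/2] + [65.2500] = [66.7500]
BᵀPA = [14.6250 18.0000]
K = S⁻¹·BᵀPA = [0.2191 0.2697]
A−BK = [0.9382 1.5393; -1.3427 -2.1910]
AᵀP(A−BK) = [2.4206 3.9312; 3.9312 6.3961]
P' = Q + AᵀP(A−BK) = [12.4206 8.4312; 8.4312 8.6461]
tr(P') = 21.0667

21.0667


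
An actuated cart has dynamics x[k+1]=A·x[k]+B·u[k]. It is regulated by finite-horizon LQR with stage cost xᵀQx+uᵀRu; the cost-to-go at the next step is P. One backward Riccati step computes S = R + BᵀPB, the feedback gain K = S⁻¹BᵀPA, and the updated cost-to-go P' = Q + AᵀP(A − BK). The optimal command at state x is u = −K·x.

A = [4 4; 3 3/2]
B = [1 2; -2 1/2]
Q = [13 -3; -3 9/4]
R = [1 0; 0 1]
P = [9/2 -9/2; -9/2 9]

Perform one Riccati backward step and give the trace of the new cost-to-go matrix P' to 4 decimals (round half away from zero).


BᵀP = [13.5000 -22.5000; 6.7500 -4.5000]
S = R + BᵀPB = [1 0; 0 1] + [58.5000 15.7500; 15.7500 11.2500] = [59.5000 15.7500; 15.7500 12.2500]
BᵀPA = [-13.5000 20.2500; 13.5000 20.2500]
K = S⁻¹·BᵀPA = [-0.7862 -0.1474; 2.1128 1.8426]
A−BK = [0.5605 0.4622; 0.3712 0.2839]
AᵀP(A−BK) = [5.8635 4.6351; 4.6351 3.9227]
P' = Q + AᵀP(A−BK) = [18.8635 1.6351; 1.6351 6.1727]
tr(P') = 25.0362

25.0362


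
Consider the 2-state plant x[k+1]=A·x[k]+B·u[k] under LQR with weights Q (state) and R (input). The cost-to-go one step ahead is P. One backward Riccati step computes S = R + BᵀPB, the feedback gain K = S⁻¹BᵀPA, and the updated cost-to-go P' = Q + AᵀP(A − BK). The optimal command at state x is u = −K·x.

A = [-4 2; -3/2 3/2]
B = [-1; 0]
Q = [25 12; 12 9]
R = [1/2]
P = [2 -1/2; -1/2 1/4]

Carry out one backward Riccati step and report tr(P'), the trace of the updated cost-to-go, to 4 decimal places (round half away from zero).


BᵀP = [-2.0000 0.5000]
S = R + BᵀPB = [1/2] + [2.0000] = [2.5000]
BᵀPA = [7.2500 -3.2500]
K = S⁻¹·BᵀPA = [2.9000 -1.3000]
A−BK = [-1.1000 0.7000; -1.5000 1.5000]
AᵀP(A−BK) = [5.5375 -2.6375; -2.6375 1.3375]
P' = Q + AᵀP(A−BK) = [30.5375 9.3625; 9.3625 10.3375]
tr(P') = 40.8750

40.8750


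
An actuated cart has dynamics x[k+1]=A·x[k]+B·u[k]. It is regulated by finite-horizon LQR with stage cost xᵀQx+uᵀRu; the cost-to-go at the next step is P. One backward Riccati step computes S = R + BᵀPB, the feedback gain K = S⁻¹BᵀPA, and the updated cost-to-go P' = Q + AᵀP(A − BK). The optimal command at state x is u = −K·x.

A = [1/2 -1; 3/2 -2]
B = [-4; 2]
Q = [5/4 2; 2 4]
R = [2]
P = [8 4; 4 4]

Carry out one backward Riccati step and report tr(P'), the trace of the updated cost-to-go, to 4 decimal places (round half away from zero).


35.7134

BᵀP = [-24.0000 -8.0000]
S = R + BᵀPB = [2] + [80.0000] = [82.0000]
BᵀPA = [-24.0000 40.0000]
K = S⁻¹·BᵀPA = [-0.2927 0.4878]
A−BK = [-0.6707 0.9512; 2.0854 -2.9756]
AᵀP(A−BK) = [9.9756 -14.2927; -14.2927 20.4878]
P' = Q + AᵀP(A−BK) = [11.2256 -12.2927; -12.2927 24.4878]
tr(P') = 35.7134


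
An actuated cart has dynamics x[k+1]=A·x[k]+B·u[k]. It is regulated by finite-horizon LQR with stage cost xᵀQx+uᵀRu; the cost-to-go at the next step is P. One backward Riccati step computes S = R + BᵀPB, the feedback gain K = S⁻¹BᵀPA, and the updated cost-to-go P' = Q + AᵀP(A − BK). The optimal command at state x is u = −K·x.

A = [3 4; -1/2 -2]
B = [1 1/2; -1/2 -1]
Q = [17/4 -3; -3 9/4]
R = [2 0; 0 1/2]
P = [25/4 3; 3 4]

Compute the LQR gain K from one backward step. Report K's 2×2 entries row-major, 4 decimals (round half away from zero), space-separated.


BᵀP = [4.7500 1.0000; 0.1250 -2.5000]
S = R + BᵀPB = [2 0; 0 1/2] + [4.2500 1.3750; 1.3750 2.5625] = [6.2500 1.3750; 1.3750 3.0625]
BᵀPA = [13.7500 17.0000; 1.6250 5.5000]
K = S⁻¹·BᵀPA = [2.3116 2.5797; -0.5072 0.6377]
A−BK = [0.9420 1.1014; 0.1486 -0.0725]
AᵀP(A−BK) = [17.2899 18.4928; 18.4928 20.6377]
P' = Q + AᵀP(A−BK) = [21.5399 15.4928; 15.4928 22.8877]
tr(P') = 44.4275

2.3116 2.5797 -0.5072 0.6377


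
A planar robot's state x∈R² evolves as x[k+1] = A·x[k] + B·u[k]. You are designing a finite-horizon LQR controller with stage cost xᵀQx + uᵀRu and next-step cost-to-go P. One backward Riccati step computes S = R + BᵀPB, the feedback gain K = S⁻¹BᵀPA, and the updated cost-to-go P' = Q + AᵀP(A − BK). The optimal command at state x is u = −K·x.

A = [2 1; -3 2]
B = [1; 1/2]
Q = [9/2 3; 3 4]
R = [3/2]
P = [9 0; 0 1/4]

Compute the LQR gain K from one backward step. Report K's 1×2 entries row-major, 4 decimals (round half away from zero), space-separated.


1.6686 0.8757

BᵀP = [9.0000 0.1250]
S = R + BᵀPB = [3/2] + [9.0625] = [10.5625]
BᵀPA = [17.6250 9.2500]
K = S⁻¹·BᵀPA = [1.6686 0.8757]
A−BK = [0.3314 0.1243; -3.8343 1.5621]
AᵀP(A−BK) = [8.8402 1.0651; 1.0651 1.8994]
P' = Q + AᵀP(A−BK) = [13.3402 4.0651; 4.0651 5.8994]
tr(P') = 19.2396


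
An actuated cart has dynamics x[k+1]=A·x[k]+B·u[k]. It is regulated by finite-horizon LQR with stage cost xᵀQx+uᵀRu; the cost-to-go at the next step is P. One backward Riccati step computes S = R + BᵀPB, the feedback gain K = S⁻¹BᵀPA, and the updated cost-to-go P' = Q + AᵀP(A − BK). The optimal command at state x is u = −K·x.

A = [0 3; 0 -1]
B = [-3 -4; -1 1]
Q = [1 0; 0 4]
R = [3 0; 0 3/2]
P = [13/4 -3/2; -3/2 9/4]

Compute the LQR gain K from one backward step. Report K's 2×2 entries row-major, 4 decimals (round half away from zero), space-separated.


0.0000 -0.0104 0.0000 -0.7584

BᵀP = [-8.2500 2.2500; -14.5000 8.2500]
S = R + BᵀPB = [3 0; 0 3/2] + [22.5000 35.2500; 35.2500 66.2500] = [25.5000 35.2500; 35.2500 67.7500]
BᵀPA = [0.0000 -27.0000; 0.0000 -51.7500]
K = S⁻¹·BᵀPA = [0.0000 -0.0104; 0.0000 -0.7584]
A−BK = [0.0000 -0.0649; 0.0000 -0.2520]
AᵀP(A−BK) = [0.0000 0.0000; 0.0000 0.9706]
P' = Q + AᵀP(A−BK) = [1.0000 0.0000; 0.0000 4.9706]
tr(P') = 5.9706


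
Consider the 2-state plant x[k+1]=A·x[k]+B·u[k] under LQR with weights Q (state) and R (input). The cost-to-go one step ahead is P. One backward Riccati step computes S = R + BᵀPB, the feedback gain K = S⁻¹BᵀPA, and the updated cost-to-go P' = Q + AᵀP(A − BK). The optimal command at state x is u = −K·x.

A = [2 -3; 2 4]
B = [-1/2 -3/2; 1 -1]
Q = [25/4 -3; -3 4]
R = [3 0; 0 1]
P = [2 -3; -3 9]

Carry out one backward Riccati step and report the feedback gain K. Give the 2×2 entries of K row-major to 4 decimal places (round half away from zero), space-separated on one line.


0.4769 3.3231 -1.2462 -0.5538

BᵀP = [-4.0000 10.5000; 0.0000 -4.5000]
S = R + BᵀPB = [3 0; 0 1] + [12.5000 -4.5000; -4.5000 4.5000] = [15.5000 -4.5000; -4.5000 5.5000]
BᵀPA = [13.0000 54.0000; -9.0000 -18.0000]
K = S⁻¹·BᵀPA = [0.4769 3.3231; -1.2462 -0.5538]
A−BK = [0.3692 -2.1692; 0.2769 0.1231]
AᵀP(A−BK) = [2.5846 5.8154; 5.8154 44.5846]
P' = Q + AᵀP(A−BK) = [8.8346 2.8154; 2.8154 48.5846]
tr(P') = 57.4192


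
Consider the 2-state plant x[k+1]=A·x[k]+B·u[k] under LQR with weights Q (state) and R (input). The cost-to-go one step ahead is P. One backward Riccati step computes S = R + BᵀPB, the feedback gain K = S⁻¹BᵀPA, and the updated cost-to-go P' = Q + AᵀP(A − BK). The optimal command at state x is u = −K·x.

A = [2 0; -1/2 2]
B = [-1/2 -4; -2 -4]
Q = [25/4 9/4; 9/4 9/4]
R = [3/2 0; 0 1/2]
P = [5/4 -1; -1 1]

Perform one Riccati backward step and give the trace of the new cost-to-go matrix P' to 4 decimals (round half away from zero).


12.7777

BᵀP = [1.3750 -1.5000; -1.0000 0.0000]
S = R + BᵀPB = [3/2 0; 0 1/2] + [2.3125 0.5000; 0.5000 4.0000] = [3.8125 0.5000; 0.5000 4.5000]
BᵀPA = [3.5000 -3.0000; -2.0000 0.0000]
K = S⁻¹·BᵀPA = [0.9908 -0.7985; -0.5545 0.0887]
A−BK = [0.2773 -0.0444; -0.7366 0.7579]
AᵀP(A−BK) = [2.6733 -2.0277; -2.0277 1.6044]
P' = Q + AᵀP(A−BK) = [8.9233 0.2223; 0.2223 3.8544]
tr(P') = 12.7777


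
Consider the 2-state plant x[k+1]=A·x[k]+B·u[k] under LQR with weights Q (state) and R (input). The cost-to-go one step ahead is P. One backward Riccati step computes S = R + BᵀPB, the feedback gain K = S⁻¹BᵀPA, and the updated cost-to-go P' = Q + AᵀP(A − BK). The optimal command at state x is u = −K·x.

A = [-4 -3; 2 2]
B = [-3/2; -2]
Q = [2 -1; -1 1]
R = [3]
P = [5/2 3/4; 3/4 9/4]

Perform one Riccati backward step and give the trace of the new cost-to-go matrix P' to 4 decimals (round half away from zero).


BᵀP = [-5.2500 -5.6250]
S = R + BᵀPB = [3] + [19.1250] = [22.1250]
BᵀPA = [9.7500 4.5000]
K = S⁻¹·BᵀPA = [0.4407 0.2034]
A−BK = [-3.3390 -2.6949; 2.8814 2.4068]
AᵀP(A−BK) = [32.7034 26.5169; 26.5169 21.5847]
P' = Q + AᵀP(A−BK) = [34.7034 25.5169; 25.5169 22.5847]
tr(P') = 57.2881

57.2881


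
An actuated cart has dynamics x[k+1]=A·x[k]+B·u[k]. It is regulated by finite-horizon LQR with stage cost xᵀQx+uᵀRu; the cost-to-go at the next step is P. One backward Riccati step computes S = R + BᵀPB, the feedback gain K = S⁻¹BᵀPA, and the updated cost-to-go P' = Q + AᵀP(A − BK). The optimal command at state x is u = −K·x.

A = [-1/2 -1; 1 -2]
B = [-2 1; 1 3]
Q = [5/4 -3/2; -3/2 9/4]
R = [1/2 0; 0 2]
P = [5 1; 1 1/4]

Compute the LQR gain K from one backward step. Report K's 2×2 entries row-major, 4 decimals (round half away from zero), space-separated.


0.1885 0.5107 0.0286 -0.2768

BᵀP = [-9.0000 -1.7500; 8.0000 1.7500]
S = R + BᵀPB = [1/2 0; 0 2] + [16.2500 -14.2500; -14.2500 13.2500] = [16.7500 -14.2500; -14.2500 15.2500]
BᵀPA = [2.7500 12.5000; -2.2500 -11.5000]
K = S⁻¹·BᵀPA = [0.1885 0.5107; 0.0286 -0.2768]
A−BK = [-0.1516 0.2983; 0.7255 -1.6802]
AᵀP(A−BK) = [0.0459 -0.0274; -0.0274 0.4320]
P' = Q + AᵀP(A−BK) = [1.2959 -1.5274; -1.5274 2.6820]
tr(P') = 3.9779


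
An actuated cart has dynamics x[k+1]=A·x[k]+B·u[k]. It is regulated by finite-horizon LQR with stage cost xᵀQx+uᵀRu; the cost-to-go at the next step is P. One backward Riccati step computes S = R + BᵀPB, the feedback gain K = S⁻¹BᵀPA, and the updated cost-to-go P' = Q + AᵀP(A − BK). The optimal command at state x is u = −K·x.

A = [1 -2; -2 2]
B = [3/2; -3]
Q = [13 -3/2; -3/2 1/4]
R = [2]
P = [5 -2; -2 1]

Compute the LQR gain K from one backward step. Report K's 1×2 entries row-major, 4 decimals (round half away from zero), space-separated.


0.6335 -0.9689

BᵀP = [13.5000 -6.0000]
S = R + BᵀPB = [2] + [38.2500] = [40.2500]
BᵀPA = [25.5000 -39.0000]
K = S⁻¹·BᵀPA = [0.6335 -0.9689]
A−BK = [0.0497 -0.5466; -0.0994 -0.9068]
AᵀP(A−BK) = [0.8447 -1.2919; -1.2919 2.2112]
P' = Q + AᵀP(A−BK) = [13.8447 -2.7919; -2.7919 2.4612]
tr(P') = 16.3059


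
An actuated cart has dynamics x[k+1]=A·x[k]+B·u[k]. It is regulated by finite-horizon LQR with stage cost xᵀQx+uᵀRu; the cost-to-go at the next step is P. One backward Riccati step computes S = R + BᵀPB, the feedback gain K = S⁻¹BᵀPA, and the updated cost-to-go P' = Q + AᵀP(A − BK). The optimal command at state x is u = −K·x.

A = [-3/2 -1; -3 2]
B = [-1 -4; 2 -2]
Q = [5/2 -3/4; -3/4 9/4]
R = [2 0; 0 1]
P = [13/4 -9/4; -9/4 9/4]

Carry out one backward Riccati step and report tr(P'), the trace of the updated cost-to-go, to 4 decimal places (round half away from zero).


BᵀP = [-7.7500 6.7500; -8.5000 4.5000]
S = R + BᵀPB = [2 0; 0 1] + [21.2500 17.5000; 17.5000 25.0000] = [23.2500 17.5000; 17.5000 26.0000]
BᵀPA = [-8.6250 21.2500; -0.7500 17.5000]
K = S⁻¹·BᵀPA = [-0.7079 0.8256; 0.4476 0.1174]
A−BK = [-0.4174 0.2951; -0.6890 0.5834]
AᵀP(A−BK) = [1.5427 -1.4158; -1.4158 1.6513]
P' = Q + AᵀP(A−BK) = [4.0427 -2.1658; -2.1658 3.9013]
tr(P') = 7.9440

7.9440


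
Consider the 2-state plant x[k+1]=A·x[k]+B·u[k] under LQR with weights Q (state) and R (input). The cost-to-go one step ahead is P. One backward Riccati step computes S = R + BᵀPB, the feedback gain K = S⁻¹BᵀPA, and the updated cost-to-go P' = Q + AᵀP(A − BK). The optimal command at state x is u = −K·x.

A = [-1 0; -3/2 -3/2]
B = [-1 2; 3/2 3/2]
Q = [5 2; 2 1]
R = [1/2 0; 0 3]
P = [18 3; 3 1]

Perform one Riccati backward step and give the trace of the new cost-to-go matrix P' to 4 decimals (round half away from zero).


7.5235

BᵀP = [-13.5000 -1.5000; 40.5000 7.5000]
S = R + BᵀPB = [1/2 0; 0 3] + [11.2500 -29.2500; -29.2500 92.2500] = [11.7500 -29.2500; -29.2500 95.2500]
BᵀPA = [15.7500 2.2500; -51.7500 -11.2500]
K = S⁻¹·BᵀPA = [-0.0512 -0.4353; -0.5590 -0.2518]
A−BK = [0.0669 0.0683; -0.5846 -0.4694]
AᵀP(A−BK) = [1.1266 0.5761; 0.5761 0.3969]
P' = Q + AᵀP(A−BK) = [6.1266 2.5761; 2.5761 1.3969]
tr(P') = 7.5235


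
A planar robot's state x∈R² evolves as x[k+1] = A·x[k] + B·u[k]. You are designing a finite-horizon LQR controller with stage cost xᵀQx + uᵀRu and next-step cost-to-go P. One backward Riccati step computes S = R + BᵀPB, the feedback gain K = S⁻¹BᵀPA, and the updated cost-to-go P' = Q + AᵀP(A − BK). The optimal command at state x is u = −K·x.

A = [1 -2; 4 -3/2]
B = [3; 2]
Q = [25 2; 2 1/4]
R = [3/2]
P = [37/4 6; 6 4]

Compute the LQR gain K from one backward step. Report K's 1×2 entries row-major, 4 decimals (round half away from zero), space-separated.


BᵀP = [39.7500 26.0000]
S = R + BᵀPB = [3/2] + [171.2500] = [172.7500]
BᵀPA = [143.7500 -118.5000]
K = S⁻¹·BᵀPA = [0.8321 -0.6860]
A−BK = [-1.4964 0.0579; 2.3357 -0.1281]
AᵀP(A−BK) = [1.6317 -0.8929; -0.8929 0.7135]
P' = Q + AᵀP(A−BK) = [26.6317 1.1071; 1.1071 0.9635]
tr(P') = 27.5952

0.8321 -0.6860


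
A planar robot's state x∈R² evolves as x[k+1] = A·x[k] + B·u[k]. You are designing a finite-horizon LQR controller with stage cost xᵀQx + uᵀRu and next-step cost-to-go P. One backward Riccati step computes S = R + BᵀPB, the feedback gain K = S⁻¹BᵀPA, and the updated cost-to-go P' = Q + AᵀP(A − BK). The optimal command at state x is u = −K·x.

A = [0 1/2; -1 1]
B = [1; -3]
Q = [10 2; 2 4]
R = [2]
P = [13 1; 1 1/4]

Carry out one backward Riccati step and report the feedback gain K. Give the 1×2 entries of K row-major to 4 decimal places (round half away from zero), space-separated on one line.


-0.0222 0.4667

BᵀP = [10.0000 0.2500]
S = R + BᵀPB = [2] + [9.2500] = [11.2500]
BᵀPA = [-0.2500 5.2500]
K = S⁻¹·BᵀPA = [-0.0222 0.4667]
A−BK = [0.0222 0.0333; -1.0667 2.4000]
AᵀP(A−BK) = [0.2444 -0.6333; -0.6333 2.0500]
P' = Q + AᵀP(A−BK) = [10.2444 1.3667; 1.3667 6.0500]
tr(P') = 16.2944


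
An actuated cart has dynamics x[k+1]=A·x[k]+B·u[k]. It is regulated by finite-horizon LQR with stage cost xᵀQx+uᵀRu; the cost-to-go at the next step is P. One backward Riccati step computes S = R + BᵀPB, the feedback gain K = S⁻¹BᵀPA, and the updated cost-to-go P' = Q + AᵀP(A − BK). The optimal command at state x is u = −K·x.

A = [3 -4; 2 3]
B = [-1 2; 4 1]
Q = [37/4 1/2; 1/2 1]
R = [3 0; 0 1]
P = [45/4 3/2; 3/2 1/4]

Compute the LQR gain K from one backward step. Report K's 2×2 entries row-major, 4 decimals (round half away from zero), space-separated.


BᵀP = [-5.2500 -0.5000; 24.0000 3.2500]
S = R + BᵀPB = [3 0; 0 1] + [3.2500 -11.0000; -11.0000 51.2500] = [6.2500 -11.0000; -11.0000 52.2500]
BᵀPA = [-16.7500 19.5000; 78.5000 -86.2500]
K = S⁻¹·BᵀPA = [-0.0569 0.3411; 1.4904 -1.5789]
A−BK = [-0.0377 -0.5011; 0.7370 3.2144]
AᵀP(A−BK) = [2.2995 -2.3424; -2.3424 3.4178]
P' = Q + AᵀP(A−BK) = [11.5495 -1.8424; -1.8424 4.4178]
tr(P') = 15.9672

-0.0569 0.3411 1.4904 -1.5789


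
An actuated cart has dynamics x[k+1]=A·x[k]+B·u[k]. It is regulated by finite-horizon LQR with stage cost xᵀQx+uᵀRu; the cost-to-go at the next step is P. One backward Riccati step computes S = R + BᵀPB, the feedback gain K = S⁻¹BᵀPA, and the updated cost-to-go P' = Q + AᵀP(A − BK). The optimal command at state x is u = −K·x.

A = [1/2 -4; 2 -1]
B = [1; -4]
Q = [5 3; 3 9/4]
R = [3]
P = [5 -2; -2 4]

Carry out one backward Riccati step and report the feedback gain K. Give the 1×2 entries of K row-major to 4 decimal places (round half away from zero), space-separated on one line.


BᵀP = [13.0000 -18.0000]
S = R + BᵀPB = [3] + [85.0000] = [88.0000]
BᵀPA = [-29.5000 -34.0000]
K = S⁻¹·BᵀPA = [-0.3352 -0.3864]
A−BK = [0.8352 -3.6136; 0.6591 -2.5455]
AᵀP(A−BK) = [3.3608 -12.3977; -12.3977 54.8636]
P' = Q + AᵀP(A−BK) = [8.3608 -9.3977; -9.3977 57.1136]
tr(P') = 65.4744

-0.3352 -0.3864


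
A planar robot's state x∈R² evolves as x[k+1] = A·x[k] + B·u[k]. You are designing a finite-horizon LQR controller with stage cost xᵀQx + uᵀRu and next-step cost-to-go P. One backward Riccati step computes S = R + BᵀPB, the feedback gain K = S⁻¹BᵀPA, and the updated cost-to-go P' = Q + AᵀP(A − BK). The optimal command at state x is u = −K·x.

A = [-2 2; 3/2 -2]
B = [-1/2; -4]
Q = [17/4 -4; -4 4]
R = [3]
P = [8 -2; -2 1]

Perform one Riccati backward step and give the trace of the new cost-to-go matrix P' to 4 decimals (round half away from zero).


BᵀP = [4.0000 -3.0000]
S = R + BᵀPB = [3] + [10.0000] = [13.0000]
BᵀPA = [-12.5000 14.0000]
K = S⁻¹·BᵀPA = [-0.9615 1.0769]
A−BK = [-2.4808 2.5385; -2.3462 2.3077]
AᵀP(A−BK) = [34.2308 -35.5385; -35.5385 36.9231]
P' = Q + AᵀP(A−BK) = [38.4808 -39.5385; -39.5385 40.9231]
tr(P') = 79.4038

79.4038
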